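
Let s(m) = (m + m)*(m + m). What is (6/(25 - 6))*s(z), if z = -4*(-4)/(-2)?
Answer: 1536/19 ≈ 80.842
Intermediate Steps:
z = -8 (z = 16*(-½) = -8)
s(m) = 4*m² (s(m) = (2*m)*(2*m) = 4*m²)
(6/(25 - 6))*s(z) = (6/(25 - 6))*(4*(-8)²) = (6/19)*(4*64) = (6*(1/19))*256 = (6/19)*256 = 1536/19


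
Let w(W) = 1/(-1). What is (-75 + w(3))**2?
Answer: 5776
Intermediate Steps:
w(W) = -1
(-75 + w(3))**2 = (-75 - 1)**2 = (-76)**2 = 5776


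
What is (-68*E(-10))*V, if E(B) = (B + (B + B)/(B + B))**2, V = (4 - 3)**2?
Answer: -5508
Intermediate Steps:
V = 1 (V = 1**2 = 1)
E(B) = (1 + B)**2 (E(B) = (B + (2*B)/((2*B)))**2 = (B + (2*B)*(1/(2*B)))**2 = (B + 1)**2 = (1 + B)**2)
(-68*E(-10))*V = -68*(1 - 10)**2*1 = -68*(-9)**2*1 = -68*81*1 = -5508*1 = -5508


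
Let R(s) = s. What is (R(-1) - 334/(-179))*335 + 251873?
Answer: 45137192/179 ≈ 2.5216e+5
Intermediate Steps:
(R(-1) - 334/(-179))*335 + 251873 = (-1 - 334/(-179))*335 + 251873 = (-1 - 334*(-1/179))*335 + 251873 = (-1 + 334/179)*335 + 251873 = (155/179)*335 + 251873 = 51925/179 + 251873 = 45137192/179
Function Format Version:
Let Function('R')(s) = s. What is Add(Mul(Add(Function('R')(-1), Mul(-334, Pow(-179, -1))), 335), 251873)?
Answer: Rational(45137192, 179) ≈ 2.5216e+5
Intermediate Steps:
Add(Mul(Add(Function('R')(-1), Mul(-334, Pow(-179, -1))), 335), 251873) = Add(Mul(Add(-1, Mul(-334, Pow(-179, -1))), 335), 251873) = Add(Mul(Add(-1, Mul(-334, Rational(-1, 179))), 335), 251873) = Add(Mul(Add(-1, Rational(334, 179)), 335), 251873) = Add(Mul(Rational(155, 179), 335), 251873) = Add(Rational(51925, 179), 251873) = Rational(45137192, 179)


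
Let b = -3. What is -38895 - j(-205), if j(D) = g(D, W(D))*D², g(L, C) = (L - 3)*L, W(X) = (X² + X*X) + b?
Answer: -1791984895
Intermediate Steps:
W(X) = -3 + 2*X² (W(X) = (X² + X*X) - 3 = (X² + X²) - 3 = 2*X² - 3 = -3 + 2*X²)
g(L, C) = L*(-3 + L) (g(L, C) = (-3 + L)*L = L*(-3 + L))
j(D) = D³*(-3 + D) (j(D) = (D*(-3 + D))*D² = D³*(-3 + D))
-38895 - j(-205) = -38895 - (-205)³*(-3 - 205) = -38895 - (-8615125)*(-208) = -38895 - 1*1791946000 = -38895 - 1791946000 = -1791984895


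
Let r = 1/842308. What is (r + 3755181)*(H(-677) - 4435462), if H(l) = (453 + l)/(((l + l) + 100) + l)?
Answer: -13545434170877762051301/813248374 ≈ -1.6656e+13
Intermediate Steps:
H(l) = (453 + l)/(100 + 3*l) (H(l) = (453 + l)/((2*l + 100) + l) = (453 + l)/((100 + 2*l) + l) = (453 + l)/(100 + 3*l))
r = 1/842308 ≈ 1.1872e-6
(r + 3755181)*(H(-677) - 4435462) = (1/842308 + 3755181)*((453 - 677)/(100 + 3*(-677)) - 4435462) = 3163018997749*(-224/(100 - 2031) - 4435462)/842308 = 3163018997749*(-224/(-1931) - 4435462)/842308 = 3163018997749*(-1/1931*(-224) - 4435462)/842308 = 3163018997749*(224/1931 - 4435462)/842308 = (3163018997749/842308)*(-8564876898/1931) = -13545434170877762051301/813248374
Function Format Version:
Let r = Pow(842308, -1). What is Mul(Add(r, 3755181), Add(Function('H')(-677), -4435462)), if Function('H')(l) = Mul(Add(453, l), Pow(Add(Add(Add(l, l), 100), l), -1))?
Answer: Rational(-13545434170877762051301, 813248374) ≈ -1.6656e+13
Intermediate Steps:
Function('H')(l) = Mul(Pow(Add(100, Mul(3, l)), -1), Add(453, l)) (Function('H')(l) = Mul(Add(453, l), Pow(Add(Add(Mul(2, l), 100), l), -1)) = Mul(Add(453, l), Pow(Add(Add(100, Mul(2, l)), l), -1)) = Mul(Add(453, l), Pow(Add(100, Mul(3, l)), -1)) = Mul(Pow(Add(100, Mul(3, l)), -1), Add(453, l)))
r = Rational(1, 842308) ≈ 1.1872e-6
Mul(Add(r, 3755181), Add(Function('H')(-677), -4435462)) = Mul(Add(Rational(1, 842308), 3755181), Add(Mul(Pow(Add(100, Mul(3, -677)), -1), Add(453, -677)), -4435462)) = Mul(Rational(3163018997749, 842308), Add(Mul(Pow(Add(100, -2031), -1), -224), -4435462)) = Mul(Rational(3163018997749, 842308), Add(Mul(Pow(-1931, -1), -224), -4435462)) = Mul(Rational(3163018997749, 842308), Add(Mul(Rational(-1, 1931), -224), -4435462)) = Mul(Rational(3163018997749, 842308), Add(Rational(224, 1931), -4435462)) = Mul(Rational(3163018997749, 842308), Rational(-8564876898, 1931)) = Rational(-13545434170877762051301, 813248374)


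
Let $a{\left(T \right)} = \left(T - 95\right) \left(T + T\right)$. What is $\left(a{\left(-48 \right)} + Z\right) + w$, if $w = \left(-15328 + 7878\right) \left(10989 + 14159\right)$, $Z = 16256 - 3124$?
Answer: $-187325740$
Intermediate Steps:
$Z = 13132$
$a{\left(T \right)} = 2 T \left(-95 + T\right)$ ($a{\left(T \right)} = \left(-95 + T\right) 2 T = 2 T \left(-95 + T\right)$)
$w = -187352600$ ($w = \left(-7450\right) 25148 = -187352600$)
$\left(a{\left(-48 \right)} + Z\right) + w = \left(2 \left(-48\right) \left(-95 - 48\right) + 13132\right) - 187352600 = \left(2 \left(-48\right) \left(-143\right) + 13132\right) - 187352600 = \left(13728 + 13132\right) - 187352600 = 26860 - 187352600 = -187325740$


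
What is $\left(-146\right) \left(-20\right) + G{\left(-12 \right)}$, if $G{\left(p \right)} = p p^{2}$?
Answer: $1192$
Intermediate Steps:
$G{\left(p \right)} = p^{3}$
$\left(-146\right) \left(-20\right) + G{\left(-12 \right)} = \left(-146\right) \left(-20\right) + \left(-12\right)^{3} = 2920 - 1728 = 1192$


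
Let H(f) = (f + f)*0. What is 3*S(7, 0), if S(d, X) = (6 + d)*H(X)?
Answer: 0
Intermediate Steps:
H(f) = 0 (H(f) = (2*f)*0 = 0)
S(d, X) = 0 (S(d, X) = (6 + d)*0 = 0)
3*S(7, 0) = 3*0 = 0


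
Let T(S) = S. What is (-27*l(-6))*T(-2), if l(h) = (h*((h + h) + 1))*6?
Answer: 21384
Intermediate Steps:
l(h) = 6*h*(1 + 2*h) (l(h) = (h*(2*h + 1))*6 = (h*(1 + 2*h))*6 = 6*h*(1 + 2*h))
(-27*l(-6))*T(-2) = -162*(-6)*(1 + 2*(-6))*(-2) = -162*(-6)*(1 - 12)*(-2) = -162*(-6)*(-11)*(-2) = -27*396*(-2) = -10692*(-2) = 21384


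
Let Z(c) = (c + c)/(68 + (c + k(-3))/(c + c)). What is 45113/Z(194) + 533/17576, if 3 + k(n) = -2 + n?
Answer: 50643257207/6360484 ≈ 7962.2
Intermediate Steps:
k(n) = -5 + n (k(n) = -3 + (-2 + n) = -5 + n)
Z(c) = 2*c/(68 + (-8 + c)/(2*c)) (Z(c) = (c + c)/(68 + (c + (-5 - 3))/(c + c)) = (2*c)/(68 + (c - 8)/((2*c))) = (2*c)/(68 + (-8 + c)*(1/(2*c))) = (2*c)/(68 + (-8 + c)/(2*c)) = 2*c/(68 + (-8 + c)/(2*c)))
45113/Z(194) + 533/17576 = 45113/((4*194²/(-8 + 137*194))) + 533/17576 = 45113/((4*37636/(-8 + 26578))) + 533*(1/17576) = 45113/((4*37636/26570)) + 41/1352 = 45113/((4*37636*(1/26570))) + 41/1352 = 45113/(75272/13285) + 41/1352 = 45113*(13285/75272) + 41/1352 = 599326205/75272 + 41/1352 = 50643257207/6360484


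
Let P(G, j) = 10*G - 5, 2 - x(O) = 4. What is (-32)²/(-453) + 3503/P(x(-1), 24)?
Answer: -1612459/11325 ≈ -142.38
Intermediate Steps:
x(O) = -2 (x(O) = 2 - 1*4 = 2 - 4 = -2)
P(G, j) = -5 + 10*G
(-32)²/(-453) + 3503/P(x(-1), 24) = (-32)²/(-453) + 3503/(-5 + 10*(-2)) = 1024*(-1/453) + 3503/(-5 - 20) = -1024/453 + 3503/(-25) = -1024/453 + 3503*(-1/25) = -1024/453 - 3503/25 = -1612459/11325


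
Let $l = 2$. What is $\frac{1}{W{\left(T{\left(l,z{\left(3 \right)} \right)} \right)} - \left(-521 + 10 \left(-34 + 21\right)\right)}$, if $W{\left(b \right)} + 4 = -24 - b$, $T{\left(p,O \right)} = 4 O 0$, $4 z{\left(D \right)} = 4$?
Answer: $\frac{1}{623} \approx 0.0016051$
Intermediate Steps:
$z{\left(D \right)} = 1$ ($z{\left(D \right)} = \frac{1}{4} \cdot 4 = 1$)
$T{\left(p,O \right)} = 0$
$W{\left(b \right)} = -28 - b$ ($W{\left(b \right)} = -4 - \left(24 + b\right) = -28 - b$)
$\frac{1}{W{\left(T{\left(l,z{\left(3 \right)} \right)} \right)} - \left(-521 + 10 \left(-34 + 21\right)\right)} = \frac{1}{\left(-28 - 0\right) - \left(-521 + 10 \left(-34 + 21\right)\right)} = \frac{1}{\left(-28 + 0\right) + \left(\left(-10\right) \left(-13\right) + 521\right)} = \frac{1}{-28 + \left(130 + 521\right)} = \frac{1}{-28 + 651} = \frac{1}{623}$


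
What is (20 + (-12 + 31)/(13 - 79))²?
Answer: 1692601/4356 ≈ 388.57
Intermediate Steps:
(20 + (-12 + 31)/(13 - 79))² = (20 + 19/(-66))² = (20 + 19*(-1/66))² = (20 - 19/66)² = (1301/66)² = 1692601/4356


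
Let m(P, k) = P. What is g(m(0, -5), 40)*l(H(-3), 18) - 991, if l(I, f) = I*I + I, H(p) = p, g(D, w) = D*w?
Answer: -991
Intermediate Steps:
l(I, f) = I + I² (l(I, f) = I² + I = I + I²)
g(m(0, -5), 40)*l(H(-3), 18) - 991 = (0*40)*(-3*(1 - 3)) - 991 = 0*(-3*(-2)) - 991 = 0*6 - 991 = 0 - 991 = -991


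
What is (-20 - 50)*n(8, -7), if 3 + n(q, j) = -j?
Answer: -280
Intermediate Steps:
n(q, j) = -3 - j
(-20 - 50)*n(8, -7) = (-20 - 50)*(-3 - 1*(-7)) = -70*(-3 + 7) = -70*4 = -280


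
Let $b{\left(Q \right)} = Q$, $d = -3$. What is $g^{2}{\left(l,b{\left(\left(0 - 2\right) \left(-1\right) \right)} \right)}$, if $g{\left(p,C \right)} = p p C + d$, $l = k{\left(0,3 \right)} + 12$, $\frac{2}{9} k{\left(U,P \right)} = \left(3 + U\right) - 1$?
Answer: $772641$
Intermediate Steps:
$k{\left(U,P \right)} = 9 + \frac{9 U}{2}$ ($k{\left(U,P \right)} = \frac{9 \left(\left(3 + U\right) - 1\right)}{2} = \frac{9 \left(2 + U\right)}{2} = 9 + \frac{9 U}{2}$)
$l = 21$ ($l = \left(9 + \frac{9}{2} \cdot 0\right) + 12 = \left(9 + 0\right) + 12 = 9 + 12 = 21$)
$g{\left(p,C \right)} = -3 + C p^{2}$ ($g{\left(p,C \right)} = p p C - 3 = p^{2} C - 3 = C p^{2} - 3 = -3 + C p^{2}$)
$g^{2}{\left(l,b{\left(\left(0 - 2\right) \left(-1\right) \right)} \right)} = \left(-3 + \left(0 - 2\right) \left(-1\right) 21^{2}\right)^{2} = \left(-3 + \left(-2\right) \left(-1\right) 441\right)^{2} = \left(-3 + 2 \cdot 441\right)^{2} = \left(-3 + 882\right)^{2} = 879^{2} = 772641$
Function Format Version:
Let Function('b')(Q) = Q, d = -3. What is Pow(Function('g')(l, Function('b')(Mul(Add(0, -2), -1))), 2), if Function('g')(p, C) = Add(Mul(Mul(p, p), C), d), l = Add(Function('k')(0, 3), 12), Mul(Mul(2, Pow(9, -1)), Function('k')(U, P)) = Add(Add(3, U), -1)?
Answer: 772641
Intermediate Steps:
Function('k')(U, P) = Add(9, Mul(Rational(9, 2), U)) (Function('k')(U, P) = Mul(Rational(9, 2), Add(Add(3, U), -1)) = Mul(Rational(9, 2), Add(2, U)) = Add(9, Mul(Rational(9, 2), U)))
l = 21 (l = Add(Add(9, Mul(Rational(9, 2), 0)), 12) = Add(Add(9, 0), 12) = Add(9, 12) = 21)
Function('g')(p, C) = Add(-3, Mul(C, Pow(p, 2))) (Function('g')(p, C) = Add(Mul(Mul(p, p), C), -3) = Add(Mul(Pow(p, 2), C), -3) = Add(Mul(C, Pow(p, 2)), -3) = Add(-3, Mul(C, Pow(p, 2))))
Pow(Function('g')(l, Function('b')(Mul(Add(0, -2), -1))), 2) = Pow(Add(-3, Mul(Mul(Add(0, -2), -1), Pow(21, 2))), 2) = Pow(Add(-3, Mul(Mul(-2, -1), 441)), 2) = Pow(Add(-3, Mul(2, 441)), 2) = Pow(Add(-3, 882), 2) = Pow(879, 2) = 772641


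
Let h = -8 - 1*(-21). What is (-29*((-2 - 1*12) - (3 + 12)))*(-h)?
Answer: -10933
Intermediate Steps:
h = 13 (h = -8 + 21 = 13)
(-29*((-2 - 1*12) - (3 + 12)))*(-h) = (-29*((-2 - 1*12) - (3 + 12)))*(-1*13) = -29*((-2 - 12) - 1*15)*(-13) = -29*(-14 - 15)*(-13) = -29*(-29)*(-13) = 841*(-13) = -10933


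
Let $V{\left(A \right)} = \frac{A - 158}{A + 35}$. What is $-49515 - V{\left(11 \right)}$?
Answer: $- \frac{2277543}{46} \approx -49512.0$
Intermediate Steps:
$V{\left(A \right)} = \frac{-158 + A}{35 + A}$
$-49515 - V{\left(11 \right)} = -49515 - \frac{-158 + 11}{35 + 11} = -49515 - \frac{1}{46} \left(-147\right) = -49515 - - \frac{147}{46} = -49515 + \frac{147}{46} = - \frac{2277543}{46}$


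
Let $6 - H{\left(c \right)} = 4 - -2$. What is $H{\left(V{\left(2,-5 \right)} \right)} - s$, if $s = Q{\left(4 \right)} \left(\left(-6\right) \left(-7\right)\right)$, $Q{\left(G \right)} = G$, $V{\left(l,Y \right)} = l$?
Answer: $-168$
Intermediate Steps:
$H{\left(c \right)} = 0$ ($H{\left(c \right)} = 6 - \left(4 - -2\right) = 6 - \left(4 + 2\right) = 6 - 6 = 0$)
$s = 168$ ($s = 4 \left(\left(-6\right) \left(-7\right)\right) = 4 \cdot 42 = 168$)
$H{\left(V{\left(2,-5 \right)} \right)} - s = 0 - 168 = -168$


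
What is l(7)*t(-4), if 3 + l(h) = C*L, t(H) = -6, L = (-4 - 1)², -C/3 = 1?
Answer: 468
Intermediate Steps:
C = -3 (C = -3*1 = -3)
L = 25 (L = (-5)² = 25)
l(h) = -78 (l(h) = -3 - 3*25 = -3 - 75 = -78)
l(7)*t(-4) = -78*(-6) = 468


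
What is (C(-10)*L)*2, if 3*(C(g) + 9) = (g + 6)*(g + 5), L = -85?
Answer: 1190/3 ≈ 396.67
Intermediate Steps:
C(g) = -9 + (5 + g)*(6 + g)/3 (C(g) = -9 + ((g + 6)*(g + 5))/3 = -9 + ((6 + g)*(5 + g))/3 = -9 + ((5 + g)*(6 + g))/3 = -9 + (5 + g)*(6 + g)/3)
(C(-10)*L)*2 = ((1 + (⅓)*(-10)² + (11/3)*(-10))*(-85))*2 = ((1 + (⅓)*100 - 110/3)*(-85))*2 = ((1 + 100/3 - 110/3)*(-85))*2 = -7/3*(-85)*2 = (595/3)*2 = 1190/3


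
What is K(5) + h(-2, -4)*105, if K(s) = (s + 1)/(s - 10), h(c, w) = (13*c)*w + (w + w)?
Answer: 50394/5 ≈ 10079.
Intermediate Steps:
h(c, w) = 2*w + 13*c*w (h(c, w) = 13*c*w + 2*w = 2*w + 13*c*w)
K(s) = (1 + s)/(-10 + s)
K(5) + h(-2, -4)*105 = (1 + 5)/(-10 + 5) - 4*(2 + 13*(-2))*105 = 6/(-5) - 4*(2 - 26)*105 = -⅕*6 - 4*(-24)*105 = -6/5 + 96*105 = -6/5 + 10080 = 50394/5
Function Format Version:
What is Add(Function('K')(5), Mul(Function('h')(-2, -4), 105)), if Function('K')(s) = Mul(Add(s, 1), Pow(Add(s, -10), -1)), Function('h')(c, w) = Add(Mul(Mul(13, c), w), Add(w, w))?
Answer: Rational(50394, 5) ≈ 10079.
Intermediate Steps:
Function('h')(c, w) = Add(Mul(2, w), Mul(13, c, w)) (Function('h')(c, w) = Add(Mul(13, c, w), Mul(2, w)) = Add(Mul(2, w), Mul(13, c, w)))
Function('K')(s) = Mul(Pow(Add(-10, s), -1), Add(1, s)) (Function('K')(s) = Mul(Add(1, s), Pow(Add(-10, s), -1)) = Mul(Pow(Add(-10, s), -1), Add(1, s)))
Add(Function('K')(5), Mul(Function('h')(-2, -4), 105)) = Add(Mul(Pow(Add(-10, 5), -1), Add(1, 5)), Mul(Mul(-4, Add(2, Mul(13, -2))), 105)) = Add(Mul(Pow(-5, -1), 6), Mul(Mul(-4, Add(2, -26)), 105)) = Add(Mul(Rational(-1, 5), 6), Mul(Mul(-4, -24), 105)) = Add(Rational(-6, 5), Mul(96, 105)) = Add(Rational(-6, 5), 10080) = Rational(50394, 5)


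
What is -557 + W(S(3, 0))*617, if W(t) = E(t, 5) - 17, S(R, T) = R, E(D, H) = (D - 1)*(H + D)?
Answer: -1174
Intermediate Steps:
E(D, H) = (-1 + D)*(D + H)
W(t) = -22 + t**2 + 4*t (W(t) = (t**2 - t - 1*5 + t*5) - 17 = (t**2 - t - 5 + 5*t) - 17 = (-5 + t**2 + 4*t) - 17 = -22 + t**2 + 4*t)
-557 + W(S(3, 0))*617 = -557 + (-22 + 3**2 + 4*3)*617 = -557 + (-22 + 9 + 12)*617 = -557 - 1*617 = -557 - 617 = -1174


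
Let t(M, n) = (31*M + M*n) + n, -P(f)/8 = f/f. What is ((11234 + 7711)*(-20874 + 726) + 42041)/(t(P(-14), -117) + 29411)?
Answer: -381661819/29982 ≈ -12730.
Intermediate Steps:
P(f) = -8 (P(f) = -8*f/f = -8*1 = -8)
t(M, n) = n + 31*M + M*n
((11234 + 7711)*(-20874 + 726) + 42041)/(t(P(-14), -117) + 29411) = ((11234 + 7711)*(-20874 + 726) + 42041)/((-117 + 31*(-8) - 8*(-117)) + 29411) = (18945*(-20148) + 42041)/((-117 - 248 + 936) + 29411) = (-381703860 + 42041)/(571 + 29411) = -381661819/29982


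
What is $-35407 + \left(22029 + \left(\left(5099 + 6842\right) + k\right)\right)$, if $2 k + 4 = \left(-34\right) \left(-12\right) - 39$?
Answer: $- \frac{2509}{2} \approx -1254.5$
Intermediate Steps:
$k = \frac{365}{2}$ ($k = -2 + \frac{\left(-34\right) \left(-12\right) - 39}{2} = -2 + \frac{408 - 39}{2} = -2 + \frac{1}{2} \cdot 369 = -2 + \frac{369}{2} = \frac{365}{2} \approx 182.5$)
$-35407 + \left(22029 + \left(\left(5099 + 6842\right) + k\right)\right) = -35407 + \left(22029 + \left(\left(5099 + 6842\right) + \frac{365}{2}\right)\right) = -35407 + \left(22029 + \left(11941 + \frac{365}{2}\right)\right) = -35407 + \left(22029 + \frac{24247}{2}\right) = -35407 + \frac{68305}{2} = - \frac{2509}{2}$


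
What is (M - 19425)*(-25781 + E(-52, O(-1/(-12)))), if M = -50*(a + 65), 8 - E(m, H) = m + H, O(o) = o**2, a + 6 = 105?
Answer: 102318165625/144 ≈ 7.1054e+8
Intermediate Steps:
a = 99 (a = -6 + 105 = 99)
E(m, H) = 8 - H - m (E(m, H) = 8 - (m + H) = 8 - (H + m) = 8 + (-H - m) = 8 - H - m)
M = -8200 (M = -50*(99 + 65) = -50*164 = -8200)
(M - 19425)*(-25781 + E(-52, O(-1/(-12)))) = (-8200 - 19425)*(-25781 + (8 - (-1/(-12))**2 - 1*(-52))) = -27625*(-25781 + (8 - (-1*(-1/12))**2 + 52)) = -27625*(-25781 + (8 - (1/12)**2 + 52)) = -27625*(-25781 + (8 - 1*1/144 + 52)) = -27625*(-25781 + (8 - 1/144 + 52)) = -27625*(-25781 + 8639/144) = -27625*(-3703825/144) = 102318165625/144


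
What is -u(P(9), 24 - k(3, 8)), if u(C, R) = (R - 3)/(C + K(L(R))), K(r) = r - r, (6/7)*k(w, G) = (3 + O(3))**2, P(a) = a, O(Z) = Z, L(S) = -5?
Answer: 7/3 ≈ 2.3333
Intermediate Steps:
k(w, G) = 42 (k(w, G) = 7*(3 + 3)**2/6 = (7/6)*6**2 = (7/6)*36 = 42)
K(r) = 0
u(C, R) = (-3 + R)/C (u(C, R) = (R - 3)/(C + 0) = (-3 + R)/C)
-u(P(9), 24 - k(3, 8)) = -(-3 + (24 - 1*42))/9 = -(-3 + (24 - 42))/9 = -(-3 - 18)/9 = -(-21)/9 = -1*(-7/3) = 7/3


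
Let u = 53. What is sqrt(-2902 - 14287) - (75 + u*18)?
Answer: -1029 + I*sqrt(17189) ≈ -1029.0 + 131.11*I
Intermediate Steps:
sqrt(-2902 - 14287) - (75 + u*18) = sqrt(-2902 - 14287) - (75 + 53*18) = sqrt(-17189) - (75 + 954) = I*sqrt(17189) - 1*1029 = I*sqrt(17189) - 1029 = -1029 + I*sqrt(17189)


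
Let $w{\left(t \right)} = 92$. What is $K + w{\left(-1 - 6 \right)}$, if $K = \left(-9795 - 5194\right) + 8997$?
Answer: $-5900$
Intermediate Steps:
$K = -5992$ ($K = -14989 + 8997 = -5992$)
$K + w{\left(-1 - 6 \right)} = -5992 + 92 = -5900$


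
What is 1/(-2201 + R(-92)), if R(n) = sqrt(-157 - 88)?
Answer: -2201/4844646 - 7*I*sqrt(5)/4844646 ≈ -0.00045432 - 3.2309e-6*I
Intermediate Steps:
R(n) = 7*I*sqrt(5) (R(n) = sqrt(-245) = 7*I*sqrt(5))
1/(-2201 + R(-92)) = 1/(-2201 + 7*I*sqrt(5))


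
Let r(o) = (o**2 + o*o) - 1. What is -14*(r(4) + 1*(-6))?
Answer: -350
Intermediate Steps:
r(o) = -1 + 2*o**2 (r(o) = (o**2 + o**2) - 1 = 2*o**2 - 1 = -1 + 2*o**2)
-14*(r(4) + 1*(-6)) = -14*((-1 + 2*4**2) + 1*(-6)) = -14*((-1 + 2*16) - 6) = -14*((-1 + 32) - 6) = -14*(31 - 6) = -14*25 = -350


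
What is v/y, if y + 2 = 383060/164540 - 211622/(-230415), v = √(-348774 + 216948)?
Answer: 1895624205*I*√131826/2362904279 ≈ 291.28*I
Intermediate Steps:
v = I*√131826 (v = √(-131826) = I*√131826 ≈ 363.08*I)
y = 2362904279/1895624205 (y = -2 + (383060/164540 - 211622/(-230415)) = -2 + (383060*(1/164540) - 211622*(-1/230415)) = -2 + (19153/8227 + 211622/230415) = -2 + 6154152689/1895624205 = 2362904279/1895624205 ≈ 1.2465)
v/y = (I*√131826)/(2362904279/1895624205) = (I*√131826)*(1895624205/2362904279) = 1895624205*I*√131826/2362904279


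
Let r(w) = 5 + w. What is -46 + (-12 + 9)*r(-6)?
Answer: -43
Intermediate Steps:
-46 + (-12 + 9)*r(-6) = -46 + (-12 + 9)*(5 - 6) = -46 - 3*(-1) = -46 + 3 = -43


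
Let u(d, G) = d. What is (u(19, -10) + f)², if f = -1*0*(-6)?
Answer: 361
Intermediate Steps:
f = 0 (f = 0*(-6) = 0)
(u(19, -10) + f)² = (19 + 0)² = 19² = 361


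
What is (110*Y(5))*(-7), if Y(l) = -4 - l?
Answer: 6930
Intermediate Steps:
(110*Y(5))*(-7) = (110*(-4 - 1*5))*(-7) = (110*(-4 - 5))*(-7) = (110*(-9))*(-7) = -990*(-7) = 6930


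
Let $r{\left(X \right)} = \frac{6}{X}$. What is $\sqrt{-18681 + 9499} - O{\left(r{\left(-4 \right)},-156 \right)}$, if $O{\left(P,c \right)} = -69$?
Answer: $69 + i \sqrt{9182} \approx 69.0 + 95.823 i$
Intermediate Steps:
$\sqrt{-18681 + 9499} - O{\left(r{\left(-4 \right)},-156 \right)} = \sqrt{-18681 + 9499} - -69 = \sqrt{-9182} + 69 = i \sqrt{9182} + 69 = 69 + i \sqrt{9182}$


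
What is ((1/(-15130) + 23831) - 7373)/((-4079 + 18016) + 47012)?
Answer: 249009539/922158370 ≈ 0.27003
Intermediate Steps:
((1/(-15130) + 23831) - 7373)/((-4079 + 18016) + 47012) = ((-1/15130 + 23831) - 7373)/(13937 + 47012) = (360563029/15130 - 7373)/60949 = (249009539/15130)*(1/60949) = 249009539/922158370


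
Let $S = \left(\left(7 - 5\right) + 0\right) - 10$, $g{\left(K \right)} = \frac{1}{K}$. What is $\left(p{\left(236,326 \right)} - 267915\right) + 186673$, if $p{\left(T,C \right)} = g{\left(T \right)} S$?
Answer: $- \frac{4793280}{59} \approx -81242.0$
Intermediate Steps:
$S = -8$ ($S = \left(\left(7 - 5\right) + 0\right) - 10 = \left(2 + 0\right) - 10 = 2 - 10 = -8$)
$p{\left(T,C \right)} = - \frac{8}{T}$ ($p{\left(T,C \right)} = \frac{1}{T} \left(-8\right) = - \frac{8}{T}$)
$\left(p{\left(236,326 \right)} - 267915\right) + 186673 = \left(- \frac{8}{236} - 267915\right) + 186673 = \left(\left(-8\right) \frac{1}{236} - 267915\right) + 186673 = \left(- \frac{2}{59} - 267915\right) + 186673 = - \frac{15806987}{59} + 186673 = - \frac{4793280}{59}$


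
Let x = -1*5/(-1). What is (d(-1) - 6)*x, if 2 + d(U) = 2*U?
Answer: -50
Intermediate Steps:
x = 5 (x = -5*(-1) = 5)
d(U) = -2 + 2*U
(d(-1) - 6)*x = ((-2 + 2*(-1)) - 6)*5 = ((-2 - 2) - 6)*5 = (-4 - 6)*5 = -10*5 = -50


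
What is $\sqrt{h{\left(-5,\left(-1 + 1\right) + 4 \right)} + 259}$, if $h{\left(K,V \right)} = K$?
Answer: $\sqrt{254} \approx 15.937$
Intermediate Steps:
$\sqrt{h{\left(-5,\left(-1 + 1\right) + 4 \right)} + 259} = \sqrt{-5 + 259} = \sqrt{254}$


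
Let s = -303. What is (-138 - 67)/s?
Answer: 205/303 ≈ 0.67657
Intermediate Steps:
(-138 - 67)/s = (-138 - 67)/(-303) = -205*(-1/303) = 205/303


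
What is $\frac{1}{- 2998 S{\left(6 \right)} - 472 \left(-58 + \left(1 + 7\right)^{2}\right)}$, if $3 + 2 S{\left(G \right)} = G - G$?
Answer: $\frac{1}{1665} \approx 0.0006006$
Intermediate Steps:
$S{\left(G \right)} = - \frac{3}{2}$ ($S{\left(G \right)} = - \frac{3}{2} + \frac{G - G}{2} = - \frac{3}{2} + \frac{1}{2} \cdot 0 = - \frac{3}{2} + 0 = - \frac{3}{2}$)
$\frac{1}{- 2998 S{\left(6 \right)} - 472 \left(-58 + \left(1 + 7\right)^{2}\right)} = \frac{1}{\left(-2998\right) \left(- \frac{3}{2}\right) - 472 \left(-58 + \left(1 + 7\right)^{2}\right)} = \frac{1}{4497 - 472 \left(-58 + 8^{2}\right)} = \frac{1}{4497 - 472 \left(-58 + 64\right)} = \frac{1}{4497 - 2832} = \frac{1}{1665}$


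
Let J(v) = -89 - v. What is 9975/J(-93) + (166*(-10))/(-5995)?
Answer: 11961353/4796 ≈ 2494.0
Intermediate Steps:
9975/J(-93) + (166*(-10))/(-5995) = 9975/(-89 - 1*(-93)) + (166*(-10))/(-5995) = 9975/(-89 + 93) - 1660*(-1/5995) = 9975/4 + 332/1199 = 11961353/4796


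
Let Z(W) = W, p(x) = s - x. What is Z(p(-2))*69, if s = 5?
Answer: 483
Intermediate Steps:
p(x) = 5 - x
Z(p(-2))*69 = (5 - 1*(-2))*69 = (5 + 2)*69 = 7*69 = 483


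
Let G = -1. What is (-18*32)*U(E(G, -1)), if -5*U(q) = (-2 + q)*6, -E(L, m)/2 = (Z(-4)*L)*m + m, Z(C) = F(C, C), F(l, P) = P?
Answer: 27648/5 ≈ 5529.6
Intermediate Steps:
Z(C) = C
E(L, m) = -2*m + 8*L*m (E(L, m) = -2*((-4*L)*m + m) = -2*(-4*L*m + m) = -2*(m - 4*L*m) = -2*m + 8*L*m)
U(q) = 12/5 - 6*q/5 (U(q) = -(-2 + q)*6/5 = -(-12 + 6*q)/5 = 12/5 - 6*q/5)
(-18*32)*U(E(G, -1)) = (-18*32)*(12/5 - 12*(-1)*(-1 + 4*(-1))/5) = -576*(12/5 - 12*(-1)*(-1 - 4)/5) = -576*(12/5 - 12*(-1)*(-5)/5) = -576*(12/5 - 6/5*10) = -576*(12/5 - 12) = -576*(-48/5) = 27648/5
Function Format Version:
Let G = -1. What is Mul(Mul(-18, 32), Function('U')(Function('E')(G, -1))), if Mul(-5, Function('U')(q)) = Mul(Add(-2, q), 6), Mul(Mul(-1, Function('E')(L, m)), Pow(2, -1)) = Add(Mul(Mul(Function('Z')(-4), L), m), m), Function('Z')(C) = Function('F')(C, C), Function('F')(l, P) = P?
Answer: Rational(27648, 5) ≈ 5529.6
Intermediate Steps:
Function('Z')(C) = C
Function('E')(L, m) = Add(Mul(-2, m), Mul(8, L, m)) (Function('E')(L, m) = Mul(-2, Add(Mul(Mul(-4, L), m), m)) = Mul(-2, Add(Mul(-4, L, m), m)) = Mul(-2, Add(m, Mul(-4, L, m))) = Add(Mul(-2, m), Mul(8, L, m)))
Function('U')(q) = Add(Rational(12, 5), Mul(Rational(-6, 5), q)) (Function('U')(q) = Mul(Rational(-1, 5), Mul(Add(-2, q), 6)) = Mul(Rational(-1, 5), Add(-12, Mul(6, q))) = Add(Rational(12, 5), Mul(Rational(-6, 5), q)))
Mul(Mul(-18, 32), Function('U')(Function('E')(G, -1))) = Mul(Mul(-18, 32), Add(Rational(12, 5), Mul(Rational(-6, 5), Mul(2, -1, Add(-1, Mul(4, -1)))))) = Mul(-576, Add(Rational(12, 5), Mul(Rational(-6, 5), Mul(2, -1, Add(-1, -4))))) = Mul(-576, Add(Rational(12, 5), Mul(Rational(-6, 5), Mul(2, -1, -5)))) = Mul(-576, Add(Rational(12, 5), Mul(Rational(-6, 5), 10))) = Mul(-576, Add(Rational(12, 5), -12)) = Mul(-576, Rational(-48, 5)) = Rational(27648, 5)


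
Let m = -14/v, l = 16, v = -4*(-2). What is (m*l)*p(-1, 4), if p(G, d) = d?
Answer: -112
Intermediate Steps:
v = 8
m = -7/4 (m = -14/8 = -14*⅛ = -7/4 ≈ -1.7500)
(m*l)*p(-1, 4) = -7/4*16*4 = -28*4 = -112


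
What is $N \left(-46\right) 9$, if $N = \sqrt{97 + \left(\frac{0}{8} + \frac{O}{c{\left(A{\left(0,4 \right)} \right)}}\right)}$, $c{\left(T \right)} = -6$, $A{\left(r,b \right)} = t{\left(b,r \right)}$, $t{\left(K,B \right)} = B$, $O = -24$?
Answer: $- 414 \sqrt{101} \approx -4160.6$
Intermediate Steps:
$A{\left(r,b \right)} = r$
$N = \sqrt{101}$ ($N = \sqrt{97 + \left(\frac{0}{8} - \frac{24}{-6}\right)} = \sqrt{97 + \left(0 \cdot \frac{1}{8} - -4\right)} = \sqrt{97 + \left(0 + 4\right)} = \sqrt{97 + 4} = \sqrt{101} \approx 10.05$)
$N \left(-46\right) 9 = \sqrt{101} \left(-46\right) 9 = - 46 \sqrt{101} \cdot 9 = - 414 \sqrt{101}$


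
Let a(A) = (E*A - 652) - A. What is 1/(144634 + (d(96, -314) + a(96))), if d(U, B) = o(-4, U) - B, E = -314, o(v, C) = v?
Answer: 1/114052 ≈ 8.7679e-6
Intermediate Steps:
d(U, B) = -4 - B
a(A) = -652 - 315*A (a(A) = (-314*A - 652) - A = (-652 - 314*A) - A = -652 - 315*A)
1/(144634 + (d(96, -314) + a(96))) = 1/(144634 + ((-4 - 1*(-314)) + (-652 - 315*96))) = 1/(144634 + ((-4 + 314) + (-652 - 30240))) = 1/(144634 + (310 - 30892)) = 1/(144634 - 30582) = 1/114052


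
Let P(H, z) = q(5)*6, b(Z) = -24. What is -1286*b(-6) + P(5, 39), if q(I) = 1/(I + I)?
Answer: 154323/5 ≈ 30865.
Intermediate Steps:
q(I) = 1/(2*I)
P(H, z) = ⅗ (P(H, z) = ((½)/5)*6 = ((½)*(⅕))*6 = (⅒)*6 = ⅗)
-1286*b(-6) + P(5, 39) = -1286*(-24) + ⅗ = 30864 + ⅗ = 154323/5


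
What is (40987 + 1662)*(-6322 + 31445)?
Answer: 1071470827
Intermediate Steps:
(40987 + 1662)*(-6322 + 31445) = 42649*25123 = 1071470827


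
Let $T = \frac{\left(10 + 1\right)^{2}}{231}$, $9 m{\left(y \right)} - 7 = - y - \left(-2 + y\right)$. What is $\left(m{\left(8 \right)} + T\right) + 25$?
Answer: $\frac{1559}{63} \approx 24.746$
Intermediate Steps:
$m{\left(y \right)} = 1 - \frac{2 y}{9}$ ($m{\left(y \right)} = \frac{7}{9} + \frac{- y - \left(-2 + y\right)}{9} = \frac{7}{9} + \frac{2 - 2 y}{9} = \frac{7}{9} - \left(- \frac{2}{9} + \frac{2 y}{9}\right) = 1 - \frac{2 y}{9}$)
$T = \frac{11}{21}$ ($T = 11^{2} \cdot \frac{1}{231} = 121 \cdot \frac{1}{231} = \frac{11}{21} \approx 0.52381$)
$\left(m{\left(8 \right)} + T\right) + 25 = \left(\left(1 - \frac{16}{9}\right) + \frac{11}{21}\right) + 25 = \left(- \frac{7}{9} + \frac{11}{21}\right) + 25 = - \frac{16}{63} + 25 = \frac{1559}{63}$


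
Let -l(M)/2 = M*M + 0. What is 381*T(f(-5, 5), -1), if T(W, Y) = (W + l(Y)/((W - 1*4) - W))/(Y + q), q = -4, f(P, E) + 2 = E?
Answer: -2667/10 ≈ -266.70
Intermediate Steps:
f(P, E) = -2 + E
l(M) = -2*M**2 (l(M) = -2*(M*M + 0) = -2*(M**2 + 0) = -2*M**2)
T(W, Y) = (W + Y**2/2)/(-4 + Y) (T(W, Y) = (W + (-2*Y**2)/((W - 1*4) - W))/(Y - 4) = (W + (-2*Y**2)/((W - 4) - W))/(-4 + Y) = (W + (-2*Y**2)/((-4 + W) - W))/(-4 + Y) = (W - 2*Y**2/(-4))/(-4 + Y) = (W - 2*Y**2*(-1/4))/(-4 + Y) = (W + Y**2/2)/(-4 + Y))
381*T(f(-5, 5), -1) = 381*(((-2 + 5) + (1/2)*(-1)**2)/(-4 - 1)) = 381*((3 + (1/2)*1)/(-5)) = 381*(-(3 + 1/2)/5) = 381*(-1/5*7/2) = 381*(-7/10) = -2667/10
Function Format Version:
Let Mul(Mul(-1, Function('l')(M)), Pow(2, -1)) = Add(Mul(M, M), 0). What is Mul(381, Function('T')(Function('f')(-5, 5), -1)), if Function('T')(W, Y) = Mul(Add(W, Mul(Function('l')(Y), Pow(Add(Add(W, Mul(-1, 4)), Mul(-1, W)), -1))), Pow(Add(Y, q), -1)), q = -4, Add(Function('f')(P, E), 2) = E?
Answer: Rational(-2667, 10) ≈ -266.70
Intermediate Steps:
Function('f')(P, E) = Add(-2, E)
Function('l')(M) = Mul(-2, Pow(M, 2)) (Function('l')(M) = Mul(-2, Add(Mul(M, M), 0)) = Mul(-2, Add(Pow(M, 2), 0)) = Mul(-2, Pow(M, 2)))
Function('T')(W, Y) = Mul(Pow(Add(-4, Y), -1), Add(W, Mul(Rational(1, 2), Pow(Y, 2)))) (Function('T')(W, Y) = Mul(Add(W, Mul(Mul(-2, Pow(Y, 2)), Pow(Add(Add(W, Mul(-1, 4)), Mul(-1, W)), -1))), Pow(Add(Y, -4), -1)) = Mul(Add(W, Mul(Mul(-2, Pow(Y, 2)), Pow(Add(Add(W, -4), Mul(-1, W)), -1))), Pow(Add(-4, Y), -1)) = Mul(Add(W, Mul(Mul(-2, Pow(Y, 2)), Pow(Add(Add(-4, W), Mul(-1, W)), -1))), Pow(Add(-4, Y), -1)) = Mul(Add(W, Mul(Mul(-2, Pow(Y, 2)), Pow(-4, -1))), Pow(Add(-4, Y), -1)) = Mul(Add(W, Mul(Mul(-2, Pow(Y, 2)), Rational(-1, 4))), Pow(Add(-4, Y), -1)) = Mul(Add(W, Mul(Rational(1, 2), Pow(Y, 2))), Pow(Add(-4, Y), -1)) = Mul(Pow(Add(-4, Y), -1), Add(W, Mul(Rational(1, 2), Pow(Y, 2)))))
Mul(381, Function('T')(Function('f')(-5, 5), -1)) = Mul(381, Mul(Pow(Add(-4, -1), -1), Add(Add(-2, 5), Mul(Rational(1, 2), Pow(-1, 2))))) = Mul(381, Mul(Pow(-5, -1), Add(3, Mul(Rational(1, 2), 1)))) = Mul(381, Mul(Rational(-1, 5), Add(3, Rational(1, 2)))) = Mul(381, Mul(Rational(-1, 5), Rational(7, 2))) = Mul(381, Rational(-7, 10)) = Rational(-2667, 10)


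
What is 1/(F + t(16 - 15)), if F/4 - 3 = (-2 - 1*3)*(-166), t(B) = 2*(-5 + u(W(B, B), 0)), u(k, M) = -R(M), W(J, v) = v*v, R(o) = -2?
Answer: 1/3326 ≈ 0.00030066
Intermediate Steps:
W(J, v) = v²
u(k, M) = 2 (u(k, M) = -1*(-2) = 2)
t(B) = -6 (t(B) = 2*(-5 + 2) = 2*(-3) = -6)
F = 3332 (F = 12 + 4*((-2 - 1*3)*(-166)) = 12 + 4*((-2 - 3)*(-166)) = 12 + 4*(-5*(-166)) = 12 + 4*830 = 12 + 3320 = 3332)
1/(F + t(16 - 15)) = 1/(3332 - 6) = 1/3326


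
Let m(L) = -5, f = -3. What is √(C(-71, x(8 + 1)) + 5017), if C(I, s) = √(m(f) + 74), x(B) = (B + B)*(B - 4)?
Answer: √(5017 + √69) ≈ 70.889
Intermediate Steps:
x(B) = 2*B*(-4 + B) (x(B) = (2*B)*(-4 + B) = 2*B*(-4 + B))
C(I, s) = √69 (C(I, s) = √(-5 + 74) = √69)
√(C(-71, x(8 + 1)) + 5017) = √(√69 + 5017) = √(5017 + √69)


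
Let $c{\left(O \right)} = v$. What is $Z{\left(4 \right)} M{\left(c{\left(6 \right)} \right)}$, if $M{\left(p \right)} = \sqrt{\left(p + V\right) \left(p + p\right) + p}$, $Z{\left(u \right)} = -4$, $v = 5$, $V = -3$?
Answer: $-20$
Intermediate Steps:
$c{\left(O \right)} = 5$
$M{\left(p \right)} = \sqrt{p + 2 p \left(-3 + p\right)}$ ($M{\left(p \right)} = \sqrt{\left(p - 3\right) \left(p + p\right) + p} = \sqrt{\left(-3 + p\right) 2 p + p} = \sqrt{2 p \left(-3 + p\right) + p} = \sqrt{p + 2 p \left(-3 + p\right)}$)
$Z{\left(4 \right)} M{\left(c{\left(6 \right)} \right)} = - 4 \sqrt{5 \left(-5 + 2 \cdot 5\right)} = - 4 \sqrt{5 \left(-5 + 10\right)} = - 4 \sqrt{5 \cdot 5} = - 4 \sqrt{25} = \left(-4\right) 5 = -20$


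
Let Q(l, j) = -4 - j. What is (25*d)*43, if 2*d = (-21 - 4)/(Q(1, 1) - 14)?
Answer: 26875/38 ≈ 707.24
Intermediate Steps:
d = 25/38 (d = ((-21 - 4)/((-4 - 1*1) - 14))/2 = (-25/((-4 - 1) - 14))/2 = (-25/(-5 - 14))/2 = (-25/(-19))/2 = (-25*(-1/19))/2 = (½)*(25/19) = 25/38 ≈ 0.65790)
(25*d)*43 = (25*(25/38))*43 = (625/38)*43 = 26875/38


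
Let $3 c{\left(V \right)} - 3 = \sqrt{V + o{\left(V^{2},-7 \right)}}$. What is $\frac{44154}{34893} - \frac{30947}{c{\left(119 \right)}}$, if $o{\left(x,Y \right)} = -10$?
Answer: $\frac{1080324271}{387700} - \frac{92841 \sqrt{109}}{100} \approx -6906.4$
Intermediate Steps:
$c{\left(V \right)} = 1 + \frac{\sqrt{-10 + V}}{3}$ ($c{\left(V \right)} = 1 + \frac{\sqrt{V - 10}}{3} = 1 + \frac{\sqrt{-10 + V}}{3}$)
$\frac{44154}{34893} - \frac{30947}{c{\left(119 \right)}} = \frac{44154}{34893} - \frac{30947}{1 + \frac{\sqrt{-10 + 119}}{3}} = 44154 \cdot \frac{1}{34893} - \frac{30947}{1 + \frac{\sqrt{109}}{3}} = \frac{4906}{3877} - \frac{30947}{1 + \frac{\sqrt{109}}{3}}$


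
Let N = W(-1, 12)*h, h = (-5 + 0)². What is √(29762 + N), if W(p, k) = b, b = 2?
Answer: 2*√7453 ≈ 172.66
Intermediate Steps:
W(p, k) = 2
h = 25 (h = (-5)² = 25)
N = 50 (N = 2*25 = 50)
√(29762 + N) = √(29762 + 50) = √29812 = 2*√7453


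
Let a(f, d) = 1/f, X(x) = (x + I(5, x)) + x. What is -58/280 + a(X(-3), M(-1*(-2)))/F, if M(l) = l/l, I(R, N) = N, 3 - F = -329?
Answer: -10849/52290 ≈ -0.20748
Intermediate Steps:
F = 332 (F = 3 - 1*(-329) = 3 + 329 = 332)
X(x) = 3*x (X(x) = (x + x) + x = 2*x + x = 3*x)
M(l) = 1
-58/280 + a(X(-3), M(-1*(-2)))/F = -58/280 + 1/((3*(-3))*332) = -58*1/280 + (1/332)/(-9) = -29/140 - ⅑*1/332 = -29/140 - 1/2988 = -10849/52290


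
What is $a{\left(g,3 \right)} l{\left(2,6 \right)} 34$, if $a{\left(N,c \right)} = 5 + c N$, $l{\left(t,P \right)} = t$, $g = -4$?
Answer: $-476$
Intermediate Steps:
$a{\left(N,c \right)} = 5 + N c$
$a{\left(g,3 \right)} l{\left(2,6 \right)} 34 = \left(5 - 12\right) 2 \cdot 34 = \left(-7\right) 2 \cdot 34 = \left(-14\right) 34 = -476$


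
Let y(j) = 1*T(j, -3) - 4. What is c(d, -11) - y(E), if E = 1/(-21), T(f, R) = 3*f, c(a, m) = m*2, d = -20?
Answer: -125/7 ≈ -17.857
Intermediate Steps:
c(a, m) = 2*m
E = -1/21 ≈ -0.047619
y(j) = -4 + 3*j (y(j) = 1*(3*j) - 4 = 3*j - 4 = -4 + 3*j)
c(d, -11) - y(E) = 2*(-11) - (-4 + 3*(-1/21)) = -22 - (-4 - ⅐) = -22 - 1*(-29/7) = -22 + 29/7 = -125/7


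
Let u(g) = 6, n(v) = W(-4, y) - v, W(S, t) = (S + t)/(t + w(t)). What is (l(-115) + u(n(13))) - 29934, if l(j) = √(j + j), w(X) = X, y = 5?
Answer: -29928 + I*√230 ≈ -29928.0 + 15.166*I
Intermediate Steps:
W(S, t) = (S + t)/(2*t) (W(S, t) = (S + t)/(t + t) = (S + t)/((2*t)) = (S + t)*(1/(2*t)) = (S + t)/(2*t))
l(j) = √2*√j (l(j) = √(2*j) = √2*√j)
n(v) = ⅒ - v (n(v) = (½)*(-4 + 5)/5 - v = (½)*(⅕)*1 - v = ⅒ - v)
(l(-115) + u(n(13))) - 29934 = (√2*√(-115) + 6) - 29934 = (√2*(I*√115) + 6) - 29934 = (I*√230 + 6) - 29934 = (6 + I*√230) - 29934 = -29928 + I*√230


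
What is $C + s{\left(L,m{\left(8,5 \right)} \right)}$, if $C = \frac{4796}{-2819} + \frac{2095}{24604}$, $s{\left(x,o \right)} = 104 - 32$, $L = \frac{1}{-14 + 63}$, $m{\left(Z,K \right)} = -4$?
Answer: $\frac{4881729693}{69358676} \approx 70.384$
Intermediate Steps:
$L = \frac{1}{49} \approx 0.020408$
$s{\left(x,o \right)} = 72$
$C = - \frac{112094979}{69358676}$ ($C = 4796 \left(- \frac{1}{2819}\right) + 2095 \cdot \frac{1}{24604} = - \frac{4796}{2819} + \frac{2095}{24604} = - \frac{112094979}{69358676} \approx -1.6162$)
$C + s{\left(L,m{\left(8,5 \right)} \right)} = - \frac{112094979}{69358676} + 72 = \frac{4881729693}{69358676}$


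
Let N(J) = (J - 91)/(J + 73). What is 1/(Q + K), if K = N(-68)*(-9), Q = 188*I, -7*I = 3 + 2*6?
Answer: -35/4083 ≈ -0.0085721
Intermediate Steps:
N(J) = (-91 + J)/(73 + J)
I = -15/7 (I = -(3 + 2*6)/7 = -(3 + 12)/7 = -⅐*15 = -15/7 ≈ -2.1429)
Q = -2820/7 (Q = 188*(-15/7) = -2820/7 ≈ -402.86)
K = 1431/5 (K = ((-91 - 68)/(73 - 68))*(-9) = (-159/5)*(-9) = ((⅕)*(-159))*(-9) = -159/5*(-9) = 1431/5 ≈ 286.20)
1/(Q + K) = 1/(-2820/7 + 1431/5) = 1/(-4083/35) = -35/4083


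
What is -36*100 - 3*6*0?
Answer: -3600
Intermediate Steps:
-36*100 - 3*6*0 = -3600 - 18*0 = -3600 + 0 = -3600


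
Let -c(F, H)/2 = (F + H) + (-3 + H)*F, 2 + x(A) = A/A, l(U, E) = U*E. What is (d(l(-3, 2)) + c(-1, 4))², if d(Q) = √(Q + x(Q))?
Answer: (4 - I*√7)² ≈ 9.0 - 21.166*I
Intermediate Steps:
l(U, E) = E*U
x(A) = -1 (x(A) = -2 + A/A = -2 + 1 = -1)
c(F, H) = -2*F - 2*H - 2*F*(-3 + H) (c(F, H) = -2*((F + H) + (-3 + H)*F) = -2*((F + H) + F*(-3 + H)) = -2*(F + H + F*(-3 + H)) = -2*F - 2*H - 2*F*(-3 + H))
d(Q) = √(-1 + Q) (d(Q) = √(Q - 1) = √(-1 + Q))
(d(l(-3, 2)) + c(-1, 4))² = (√(-1 + 2*(-3)) + (-2*4 + 4*(-1) - 2*(-1)*4))² = (√(-1 - 6) + (-8 - 4 + 8))² = (√(-7) - 4)² = (I*√7 - 4)² = (-4 + I*√7)²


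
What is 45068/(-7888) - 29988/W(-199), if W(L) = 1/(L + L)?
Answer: 23536250461/1972 ≈ 1.1935e+7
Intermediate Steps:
W(L) = 1/(2*L)
45068/(-7888) - 29988/W(-199) = 45068/(-7888) - 29988/((1/2)/(-199)) = 45068*(-1/7888) - 29988/((1/2)*(-1/199)) = -11267/1972 - 29988/(-1/398) = -11267/1972 - 29988*(-398) = -11267/1972 + 11935224 = 23536250461/1972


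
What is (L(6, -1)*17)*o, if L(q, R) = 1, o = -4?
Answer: -68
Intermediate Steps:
(L(6, -1)*17)*o = (1*17)*(-4) = 17*(-4) = -68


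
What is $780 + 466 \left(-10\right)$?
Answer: $-3880$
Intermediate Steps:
$780 + 466 \left(-10\right) = 780 - 4660 = -3880$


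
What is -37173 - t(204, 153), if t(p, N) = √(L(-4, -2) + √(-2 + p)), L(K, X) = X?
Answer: -37173 - √(-2 + √202) ≈ -37177.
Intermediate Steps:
t(p, N) = √(-2 + √(-2 + p))
-37173 - t(204, 153) = -37173 - √(-2 + √(-2 + 204)) = -37173 - √(-2 + √202)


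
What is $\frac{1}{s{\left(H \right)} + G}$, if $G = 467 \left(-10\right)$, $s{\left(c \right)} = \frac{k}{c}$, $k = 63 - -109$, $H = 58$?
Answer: $- \frac{29}{135344} \approx -0.00021427$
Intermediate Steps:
$k = 172$ ($k = 63 + 109 = 172$)
$s{\left(c \right)} = \frac{172}{c}$
$G = -4670$
$\frac{1}{s{\left(H \right)} + G} = \frac{1}{\frac{172}{58} - 4670} = \frac{1}{172 \cdot \frac{1}{58} - 4670} = \frac{1}{\frac{86}{29} - 4670} = \frac{1}{- \frac{135344}{29}} = - \frac{29}{135344}$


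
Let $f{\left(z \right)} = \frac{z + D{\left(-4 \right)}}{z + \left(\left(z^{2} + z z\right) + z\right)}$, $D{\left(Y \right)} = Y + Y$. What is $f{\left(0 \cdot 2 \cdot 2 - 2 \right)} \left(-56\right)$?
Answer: $140$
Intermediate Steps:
$D{\left(Y \right)} = 2 Y$
$f{\left(z \right)} = \frac{-8 + z}{2 z + 2 z^{2}}$ ($f{\left(z \right)} = \frac{z + 2 \left(-4\right)}{z + \left(\left(z^{2} + z z\right) + z\right)} = \frac{z - 8}{z + \left(\left(z^{2} + z^{2}\right) + z\right)} = \frac{-8 + z}{z + \left(2 z^{2} + z\right)} = \frac{-8 + z}{z + \left(z + 2 z^{2}\right)} = \frac{-8 + z}{2 z + 2 z^{2}}$)
$f{\left(0 \cdot 2 \cdot 2 - 2 \right)} \left(-56\right) = \frac{-8 - \left(2 + 0 \cdot 2 \cdot 2\right)}{2 \left(0 \cdot 2 \cdot 2 - 2\right) \left(1 - \left(2 + 0 \cdot 2 \cdot 2\right)\right)} \left(-56\right) = \frac{-8 + \left(0 \cdot 4 - 2\right)}{2 \left(0 \cdot 4 - 2\right) \left(1 + \left(0 \cdot 4 - 2\right)\right)} \left(-56\right) = \frac{-8 + \left(0 - 2\right)}{2 \left(0 - 2\right) \left(1 + \left(0 - 2\right)\right)} \left(-56\right) = \frac{-8 - 2}{2 \left(-2\right) \left(1 - 2\right)} \left(-56\right) = \frac{1}{2} \left(- \frac{1}{2}\right) \frac{1}{-1} \left(-10\right) \left(-56\right) = \frac{1}{2} \left(- \frac{1}{2}\right) \left(-1\right) \left(-10\right) \left(-56\right) = \left(- \frac{5}{2}\right) \left(-56\right) = 140$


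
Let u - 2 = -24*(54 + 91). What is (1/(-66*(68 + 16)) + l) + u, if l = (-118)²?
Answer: 57912623/5544 ≈ 10446.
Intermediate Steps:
u = -3478 (u = 2 - 24*(54 + 91) = 2 - 24*145 = 2 - 3480 = -3478)
l = 13924
(1/(-66*(68 + 16)) + l) + u = (1/(-66*(68 + 16)) + 13924) - 3478 = (1/(-66*84) + 13924) - 3478 = (1/(-5544) + 13924) - 3478 = (-1/5544 + 13924) - 3478 = 77194655/5544 - 3478 = 57912623/5544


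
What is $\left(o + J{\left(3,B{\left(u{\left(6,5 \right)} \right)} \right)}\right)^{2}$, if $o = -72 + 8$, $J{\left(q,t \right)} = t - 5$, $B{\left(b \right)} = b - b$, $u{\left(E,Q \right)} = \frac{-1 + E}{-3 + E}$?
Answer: $4761$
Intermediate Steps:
$u{\left(E,Q \right)} = \frac{-1 + E}{-3 + E}$
$B{\left(b \right)} = 0$
$J{\left(q,t \right)} = -5 + t$
$o = -64$
$\left(o + J{\left(3,B{\left(u{\left(6,5 \right)} \right)} \right)}\right)^{2} = \left(-64 + \left(-5 + 0\right)\right)^{2} = \left(-64 - 5\right)^{2} = \left(-69\right)^{2} = 4761$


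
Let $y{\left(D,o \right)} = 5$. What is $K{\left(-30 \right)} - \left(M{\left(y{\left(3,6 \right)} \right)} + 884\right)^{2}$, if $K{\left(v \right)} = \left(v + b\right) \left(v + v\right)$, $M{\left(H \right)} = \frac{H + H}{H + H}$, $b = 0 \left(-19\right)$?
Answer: $-781425$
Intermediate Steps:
$b = 0$
$M{\left(H \right)} = 1$ ($M{\left(H \right)} = \frac{2 H}{2 H} = 2 H \frac{1}{2 H} = 1$)
$K{\left(v \right)} = 2 v^{2}$ ($K{\left(v \right)} = \left(v + 0\right) \left(v + v\right) = v 2 v = 2 v^{2}$)
$K{\left(-30 \right)} - \left(M{\left(y{\left(3,6 \right)} \right)} + 884\right)^{2} = 2 \left(-30\right)^{2} - \left(1 + 884\right)^{2} = 2 \cdot 900 - 885^{2} = 1800 - 783225 = -781425$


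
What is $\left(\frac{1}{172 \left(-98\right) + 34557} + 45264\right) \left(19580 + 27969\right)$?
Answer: $\frac{38097117772685}{17701} \approx 2.1523 \cdot 10^{9}$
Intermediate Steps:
$\left(\frac{1}{172 \left(-98\right) + 34557} + 45264\right) \left(19580 + 27969\right) = \left(\frac{1}{-16856 + 34557} + 45264\right) 47549 = \left(\frac{1}{17701} + 45264\right) 47549 = \frac{801218065}{17701} \cdot 47549 = \frac{38097117772685}{17701}$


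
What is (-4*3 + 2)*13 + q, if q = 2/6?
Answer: -389/3 ≈ -129.67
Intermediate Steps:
q = ⅓ (q = 2*(⅙) = ⅓ ≈ 0.33333)
(-4*3 + 2)*13 + q = (-4*3 + 2)*13 + ⅓ = (-12 + 2)*13 + ⅓ = -10*13 + ⅓ = -130 + ⅓ = -389/3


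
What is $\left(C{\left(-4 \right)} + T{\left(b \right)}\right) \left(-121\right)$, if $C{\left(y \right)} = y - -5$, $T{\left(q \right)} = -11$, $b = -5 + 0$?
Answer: $1210$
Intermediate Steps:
$b = -5$
$C{\left(y \right)} = 5 + y$ ($C{\left(y \right)} = y + 5 = 5 + y$)
$\left(C{\left(-4 \right)} + T{\left(b \right)}\right) \left(-121\right) = \left(\left(5 - 4\right) - 11\right) \left(-121\right) = \left(1 - 11\right) \left(-121\right) = \left(-10\right) \left(-121\right) = 1210$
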